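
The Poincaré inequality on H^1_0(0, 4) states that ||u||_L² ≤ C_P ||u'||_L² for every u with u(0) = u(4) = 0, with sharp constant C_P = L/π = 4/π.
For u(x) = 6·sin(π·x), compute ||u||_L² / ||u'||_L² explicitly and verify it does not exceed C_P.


||u||_L² / ||u'||_L² = 1/π < C_P = 4/π.

u(x) = 6·sin(π·x), so u'(x) = 6*π*cos(π*x).
Writing u(x) = A·sin(kπx/L) with A = 6 and k = 4, use ∫_0^L sin²(kπx/L) dx = L/2 and ∫_0^L cos²(kπx/L) dx = L/2.
u² = 36·sin²(π·x) and (u')² = 36*π^2·cos²(π·x), and each of sin², cos² integrates to L/2 = 2 over (0, 4).
∫_0^4 u² dx = 72, so ||u||_L² = 6*sqrt(2).
∫_0^4 (u')² dx = 72*π^2, so ||u'||_L² = 6*sqrt(2)*π.
Ratio ||u||_L² / ||u'||_L² = 1/π.
Sharp Poincaré constant on H^1_0(0, 4) is C_P = L/π = 4/π, achieved by sin(π/4·x).
This is the k = 4 harmonic; the ratio L/(kπ) is strictly less than C_P = L/π, consistent with the sharp inequality ||u||_L² ≤ C_P ||u'||_L².


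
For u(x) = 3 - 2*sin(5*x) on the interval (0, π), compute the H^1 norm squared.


||u||_{H^1(0,π)}^2 = -24/5 + 61*π

u'(x) = -10*cos(5*x).
Expand u² and (u')² and integrate term by term on (0, π), using: for integers n ≥ 1, ∫_0^π sin²(nx) dx = ∫_0^π cos²(nx) dx = π/2; for n ≠ n', ∫_0^π sin(nx)sin(n'x) dx = ∫_0^π cos(nx)cos(n'x) dx = 0; and by product-to-sum, ∫_0^π sin(nx)cos(n'x) dx = ½∫_0^π [sin((n+n')x) + sin((n−n')x)] dx, which is 0 when n+n' is even and 2n/(n²−n'²) when n+n' is odd (it need not vanish on (0, π)). For the constant mode: ∫_0^π 1 dx = π, ∫_0^π cos(nx) dx = 0, ∫_0^π sin(nx) dx = (1−(−1)^n)/n.
  u² squared terms: (3)²·∫1 dx = 9·π = 9*π;  (-2)²·∫sin(5x)² dx = 4·π/2 = 2*π.
  u² cross terms: 2·(3)·(-2)·∫1·sin(5x) dx = -12·(2/5) = -24/5.
  So ∫_0^π u² dx = 9*π + 2*π − 24/5 = -24/5 + 11*π.
  (u')² squared terms: (-10)²·∫cos(5x)² dx = 100·π/2 = 50*π.
  So ∫_0^π (u')² dx = 50*π.
||u||_{H^1}^2 = (-24/5 + 11*π) + (50*π) = -24/5 + 61*π.


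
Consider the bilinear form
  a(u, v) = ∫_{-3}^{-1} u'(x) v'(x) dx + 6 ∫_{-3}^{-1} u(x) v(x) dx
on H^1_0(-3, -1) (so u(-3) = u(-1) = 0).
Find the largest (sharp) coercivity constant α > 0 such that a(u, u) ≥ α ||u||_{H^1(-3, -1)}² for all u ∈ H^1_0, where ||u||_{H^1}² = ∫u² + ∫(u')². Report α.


α = 1

Coercivity of a(·,·) on H^1_0(-3, -1) means a(u, u) ≥ α ||u||_{H^1}² for every u ∈ H^1_0.
The interval has length L = 2, and Poincaré/coercivity depend only on L. Here a(u, u) = ∫(u')² + (6)·∫u².
Here c = 6 ≥ 1, so a(u,u) = ∫(u')² + c∫u² ≥ ∫(u')² + ∫u² = ||u||_{H^1}², i.e. α = 1 works. No larger α is possible: a(u,u) ≥ α||u||_{H^1}² means (1−α)∫(u')² ≥ (α−c)∫u², and for the modes u_n = sin(nπ(x−x₀)/L) (x₀ the left endpoint) one has ∫u_n²/∫(u_n')² = (L/(nπ))² → 0, so a(u_n,u_n)/||u_n||_{H^1}² → 1. Hence the optimal constant is α = 1.
Therefore α = 1.


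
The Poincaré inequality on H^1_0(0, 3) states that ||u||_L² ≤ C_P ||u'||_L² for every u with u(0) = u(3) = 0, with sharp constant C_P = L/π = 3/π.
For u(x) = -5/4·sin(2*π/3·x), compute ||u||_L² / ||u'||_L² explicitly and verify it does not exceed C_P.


||u||_L² / ||u'||_L² = 3/(2*π) < C_P = 3/π.

u(x) = -5/4·sin(2*π/3·x), so u'(x) = -5*π*cos(2*π*x/3)/6.
Writing u(x) = A·sin(kπx/L) with A = -5/4 and k = 2, use ∫_0^L sin²(kπx/L) dx = L/2 and ∫_0^L cos²(kπx/L) dx = L/2.
u² = 25/16·sin²(2*π/3·x) and (u')² = 25*π^2/36·cos²(2*π/3·x), and each of sin², cos² integrates to L/2 = 3/2 over (0, 3).
∫_0^3 u² dx = 75/32, so ||u||_L² = 5*sqrt(6)/8.
∫_0^3 (u')² dx = 25*π^2/24, so ||u'||_L² = 5*sqrt(6)*π/12.
Ratio ||u||_L² / ||u'||_L² = 3/(2*π).
Sharp Poincaré constant on H^1_0(0, 3) is C_P = L/π = 3/π, achieved by sin(π/3·x).
This is the k = 2 harmonic; the ratio L/(kπ) is strictly less than C_P = L/π, consistent with the sharp inequality ||u||_L² ≤ C_P ||u'||_L².


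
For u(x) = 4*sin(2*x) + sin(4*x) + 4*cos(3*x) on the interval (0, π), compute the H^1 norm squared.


||u||_{H^1(0,π)}^2 = -1152/7 + 257*π/2

u'(x) = -12*sin(3*x) + 8*cos(2*x) + 4*cos(4*x).
Expand u² and (u')² and integrate term by term on (0, π), using: for integers n ≥ 1, ∫_0^π sin²(nx) dx = ∫_0^π cos²(nx) dx = π/2; for n ≠ n', ∫_0^π sin(nx)sin(n'x) dx = ∫_0^π cos(nx)cos(n'x) dx = 0; and by product-to-sum, ∫_0^π sin(nx)cos(n'x) dx = ½∫_0^π [sin((n+n')x) + sin((n−n')x)] dx, which is 0 when n+n' is even and 2n/(n²−n'²) when n+n' is odd (it need not vanish on (0, π)).
  u² squared terms: (4)²·∫cos(3x)² dx = 16·π/2 = 8*π;  (4)²·∫sin(2x)² dx = 16·π/2 = 8*π;  (1)²·∫sin(4x)² dx = 1·π/2 = π/2.
  u² cross terms: 2·(4)·(4)·∫cos(3x)·sin(2x) dx = 32·(-4/5) = -128/5;  2·(4)·(1)·∫cos(3x)·sin(4x) dx = 8·(8/7) = 64/7;  2·(4)·(1)·∫sin(2x)·sin(4x) dx = 8·(0) = 0.
  So ∫_0^π u² dx = 8*π + 8*π + π/2 − 128/5 + 64/7 + 0 = -576/35 + 33*π/2.
  (u')² squared terms: (-12)²·∫sin(3x)² dx = 144·π/2 = 72*π;  (4)²·∫cos(4x)² dx = 16·π/2 = 8*π;  (8)²·∫cos(2x)² dx = 64·π/2 = 32*π.
  (u')² cross terms: 2·(-12)·(4)·∫sin(3x)·cos(4x) dx = -96·(-6/7) = 576/7;  2·(-12)·(8)·∫sin(3x)·cos(2x) dx = -192·(6/5) = -1152/5;  2·(4)·(8)·∫cos(4x)·cos(2x) dx = 64·(0) = 0.
  So ∫_0^π (u')² dx = 72*π + 8*π + 32*π + 576/7 − 1152/5 + 0 = -5184/35 + 112*π.
||u||_{H^1}^2 = (-576/35 + 33*π/2) + (-5184/35 + 112*π) = -1152/7 + 257*π/2.


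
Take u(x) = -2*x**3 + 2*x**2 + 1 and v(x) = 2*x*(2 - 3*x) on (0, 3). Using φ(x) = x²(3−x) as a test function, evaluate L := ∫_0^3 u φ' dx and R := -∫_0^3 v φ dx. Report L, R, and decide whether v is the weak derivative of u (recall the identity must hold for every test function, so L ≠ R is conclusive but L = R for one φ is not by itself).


LHS = 486/5, RHS = 486/5. Yes, v = u' weakly.

u(x) = -2*x**3 + 2*x**2 + 1, classical derivative u'(x) = -6*x**2 + 4*x.
φ(x) = x²(3−x), so φ'(x) = 3*x*(2 - x).
Note φ(0) = φ(3) = 0, so the boundary term u·φ vanishes.
LHS = ∫_0^3 u(x) φ'(x) dx = ∫_0^3 (6*x^5 - 18*x^4 + 12*x^3 - 3*x^2 + 6*x) dx. Term by term:
  ∫_0^3 6*x^5 dx = 729;  ∫_0^3 -18*x^4 dx = -4374/5;  ∫_0^3 12*x^3 dx = 243;
  ∫_0^3 -3*x^2 dx = -27;  ∫_0^3 6*x dx = 27.
Sum: 729 − 4374/5 + 243 − 27 + 27 = 486/5.
So LHS = 486/5.
∫_0^3 v(x) φ(x) dx = ∫_0^3 (6*x^5 - 22*x^4 + 12*x^3) dx. Term by term:
  ∫_0^3 6*x^5 dx = 729;  ∫_0^3 -22*x^4 dx = -5346/5;  ∫_0^3 12*x^3 dx = 243.
Sum: 729 − 5346/5 + 243 = -486/5.
So RHS = -∫_0^3 v(x) φ(x) dx = 486/5.
LHS = RHS, so the identity holds for this test φ.
Moreover u is smooth here and v(x) = u'(x) = -6*x**2 + 4*x pointwise, so the identity holds for every test function. Hence v is the weak derivative of u.


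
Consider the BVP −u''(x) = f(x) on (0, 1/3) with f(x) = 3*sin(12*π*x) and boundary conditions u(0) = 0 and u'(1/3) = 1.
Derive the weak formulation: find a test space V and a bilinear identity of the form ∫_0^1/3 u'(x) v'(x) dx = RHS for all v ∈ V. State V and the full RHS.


V = {v ∈ H^1(0, 1/3) : v(0) = 0} (test functions vanish at x = 0 where u is specified); weak form: ∫_0^1/3 u'v' dx = ∫_0^1/3 (3*sin(12*π*x)) v dx + v(1/3) for all v ∈ V.

Multiply both sides by a test function v and integrate from 0 to 1/3:
  ∫_0^1/3 −u''(x) v(x) dx = ∫_0^1/3 f(x) v(x) dx.
Integrate the LHS by parts once:
  ∫_0^1/3 −u'' v dx = −[u'(x) v(x)]_0^1/3 + ∫_0^1/3 u'(x) v'(x) dx.
Thus ∫_0^1/3 u'(x) v'(x) dx = ∫_0^1/3 f(x) v(x) dx + [u'(x) v(x)]_0^1/3.
Choose V so that boundary terms are either known or forced to vanish.
Mixed BC: u(0) = 0 (Dirichlet) and u'(1/3) = 1 (Neumann). Define V = {v ∈ H^1(0, 1/3) : v(0) = 0}. Then [u' v]_0^1/3 = u'(1/3)·v(1/3) − u'(0)·0 = v(1/3).
Weak formulation: find u (satisfying any essential BC) such that ∫_0^1/3 u'(x) v'(x) dx = ∫_0^1/3 f v dx + v(1/3) for all v ∈ V (Dirichlet at 0 absorbed into V; Neumann datum at x = 1/3 contributes the boundary term).
Substituting f(x) = 3*sin(12*π*x), the right-hand side is ∫_0^1/3 (3*sin(12*π*x)) v dx + v(1/3).


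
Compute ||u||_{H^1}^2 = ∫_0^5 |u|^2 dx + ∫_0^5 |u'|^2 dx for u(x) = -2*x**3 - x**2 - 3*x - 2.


||u||_{H^1}^2 = 1318735/14

The H^1 norm (squared) on an interval (0, L) is
  ||u||_{H^1}^2 = ∫_0^L u(x)^2 dx + ∫_0^L u'(x)^2 dx.
Compute u'(x) = -6*x**2 - 2*x - 3.
Then u(x)^2 = 4*x**6 + 4*x**5 + 13*x**4 + 14*x**3 + 13*x**2 + 12*x + 4 and u'(x)^2 = 36*x**4 + 24*x**3 + 40*x**2 + 12*x + 9.
Integrate each monomial from 0 to 5 using ∫_0^5 c·x^n dx = c·5^(n+1)/(n+1):
  ∫_0^5 u(x)^2 dx = ∫_0^5 (4*x^6 + 4*x^5 + 13*x^4 + 14*x^3 + 13*x^2 + 12*x + 4) dx. Term by term:
    ∫_0^5 4*x^6 dx = 312500/7;  ∫_0^5 4*x^5 dx = 31250/3;  ∫_0^5 13*x^4 dx = 8125;
    ∫_0^5 14*x^3 dx = 4375/2;  ∫_0^5 13*x^2 dx = 1625/3;  ∫_0^5 12*x dx = 150;
    ∫_0^5 4 dx = 20.
  Sum: 312500/7 + 31250/3 + 8125 + 4375/2 + 1625/3 + 150 + 20 = 2775515/42.
  ∫_0^5 u'(x)^2 dx = ∫_0^5 (36*x^4 + 24*x^3 + 40*x^2 + 12*x + 9) dx. Term by term:
    ∫_0^5 36*x^4 dx = 22500;  ∫_0^5 24*x^3 dx = 3750;  ∫_0^5 40*x^2 dx = 5000/3;
    ∫_0^5 12*x dx = 150;  ∫_0^5 9 dx = 45.
  Sum: 22500 + 3750 + 5000/3 + 150 + 45 = 84335/3.
Adding: ||u||_{H^1}^2 = 2775515/42 + 84335/3 = 1318735/14.


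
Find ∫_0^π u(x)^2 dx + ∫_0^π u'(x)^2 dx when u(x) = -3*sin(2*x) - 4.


||u||_{H^1(0,π)}^2 = 77*π/2

u'(x) = -6*cos(2*x).
Expand u² and (u')² and integrate term by term on (0, π), using: for integers n ≥ 1, ∫_0^π sin²(nx) dx = ∫_0^π cos²(nx) dx = π/2; for n ≠ n', ∫_0^π sin(nx)sin(n'x) dx = ∫_0^π cos(nx)cos(n'x) dx = 0; and by product-to-sum, ∫_0^π sin(nx)cos(n'x) dx = ½∫_0^π [sin((n+n')x) + sin((n−n')x)] dx, which is 0 when n+n' is even and 2n/(n²−n'²) when n+n' is odd (it need not vanish on (0, π)). For the constant mode: ∫_0^π 1 dx = π, ∫_0^π cos(nx) dx = 0, ∫_0^π sin(nx) dx = (1−(−1)^n)/n.
  u² squared terms: (-4)²·∫1 dx = 16·π = 16*π;  (-3)²·∫sin(2x)² dx = 9·π/2 = 9*π/2.
  u² cross terms: 2·(-4)·(-3)·∫1·sin(2x) dx = 24·(0) = 0.
  So ∫_0^π u² dx = 16*π + 9*π/2 + 0 = 41*π/2.
  (u')² squared terms: (-6)²·∫cos(2x)² dx = 36·π/2 = 18*π.
  So ∫_0^π (u')² dx = 18*π.
||u||_{H^1}^2 = (41*π/2) + (18*π) = 77*π/2.


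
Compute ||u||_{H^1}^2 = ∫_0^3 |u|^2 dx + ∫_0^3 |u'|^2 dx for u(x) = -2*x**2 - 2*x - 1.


||u||_{H^1}^2 = 3387/5

The H^1 norm (squared) on an interval (0, L) is
  ||u||_{H^1}^2 = ∫_0^L u(x)^2 dx + ∫_0^L u'(x)^2 dx.
Compute u'(x) = -4*x - 2.
Then u(x)^2 = 4*x**4 + 8*x**3 + 8*x**2 + 4*x + 1 and u'(x)^2 = 16*x**2 + 16*x + 4.
Integrate each monomial from 0 to 3 using ∫_0^3 c·x^n dx = c·3^(n+1)/(n+1):
  ∫_0^3 u(x)^2 dx = ∫_0^3 (4*x^4 + 8*x^3 + 8*x^2 + 4*x + 1) dx. Term by term:
    ∫_0^3 4*x^4 dx = 972/5;  ∫_0^3 8*x^3 dx = 162;  ∫_0^3 8*x^2 dx = 72;
    ∫_0^3 4*x dx = 18;  ∫_0^3 1 dx = 3.
  Sum: 972/5 + 162 + 72 + 18 + 3 = 2247/5.
  ∫_0^3 u'(x)^2 dx = ∫_0^3 (16*x^2 + 16*x + 4) dx. Term by term:
    ∫_0^3 16*x^2 dx = 144;  ∫_0^3 16*x dx = 72;  ∫_0^3 4 dx = 12.
  Sum: 144 + 72 + 12 = 228.
Adding: ||u||_{H^1}^2 = 2247/5 + 228 = 3387/5.


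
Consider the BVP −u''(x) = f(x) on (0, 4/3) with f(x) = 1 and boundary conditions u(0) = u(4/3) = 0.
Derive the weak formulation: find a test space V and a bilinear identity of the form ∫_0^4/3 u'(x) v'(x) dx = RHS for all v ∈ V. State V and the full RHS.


V = H^1_0(0, 4/3) (so v(0) = v(4/3) = 0); weak form: ∫_0^4/3 u'v' dx = ∫_0^4/3 (1) v dx for all v ∈ V.

Multiply both sides by a test function v and integrate from 0 to 4/3:
  ∫_0^4/3 −u''(x) v(x) dx = ∫_0^4/3 f(x) v(x) dx.
Integrate the LHS by parts once:
  ∫_0^4/3 −u'' v dx = −[u'(x) v(x)]_0^4/3 + ∫_0^4/3 u'(x) v'(x) dx.
Thus ∫_0^4/3 u'(x) v'(x) dx = ∫_0^4/3 f(x) v(x) dx + [u'(x) v(x)]_0^4/3.
Choose V so that boundary terms are either known or forced to vanish.
u is Dirichlet: u(0) = u(4/3) = 0. Let V = H^1_0(0, 4/3); then v(0) = v(4/3) = 0, and [u' v]_0^4/3 = 0.
Weak formulation: find u (satisfying any essential BC) such that ∫_0^4/3 u'(x) v'(x) dx = ∫_0^4/3 f v dx for all v ∈ V.
Substituting f(x) = 1, the right-hand side is ∫_0^4/3 (1) v dx.


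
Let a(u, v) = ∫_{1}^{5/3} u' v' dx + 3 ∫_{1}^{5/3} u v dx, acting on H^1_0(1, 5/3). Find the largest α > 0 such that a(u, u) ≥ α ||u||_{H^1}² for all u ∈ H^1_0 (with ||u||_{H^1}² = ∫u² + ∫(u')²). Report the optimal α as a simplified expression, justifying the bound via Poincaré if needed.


α = 1

Coercivity of a(·,·) on H^1_0(1, 5/3) means a(u, u) ≥ α ||u||_{H^1}² for every u ∈ H^1_0.
The interval has length L = 2/3, and Poincaré/coercivity depend only on L. Here a(u, u) = ∫(u')² + (3)·∫u².
Here c = 3 ≥ 1, so a(u,u) = ∫(u')² + c∫u² ≥ ∫(u')² + ∫u² = ||u||_{H^1}², i.e. α = 1 works. No larger α is possible: a(u,u) ≥ α||u||_{H^1}² means (1−α)∫(u')² ≥ (α−c)∫u², and for the modes u_n = sin(nπ(x−x₀)/L) (x₀ the left endpoint) one has ∫u_n²/∫(u_n')² = (L/(nπ))² → 0, so a(u_n,u_n)/||u_n||_{H^1}² → 1. Hence the optimal constant is α = 1.
Therefore α = 1.


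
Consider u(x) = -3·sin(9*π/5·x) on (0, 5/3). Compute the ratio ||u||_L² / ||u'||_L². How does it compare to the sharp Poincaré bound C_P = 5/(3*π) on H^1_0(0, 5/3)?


||u||_L² / ||u'||_L² = 5/(9*π) < C_P = 5/(3*π).

u(x) = -3·sin(9*π/5·x), so u'(x) = -27*π*cos(9*π*x/5)/5.
Writing u(x) = A·sin(kπx/L) with A = -3 and k = 3, use ∫_0^L sin²(kπx/L) dx = L/2 and ∫_0^L cos²(kπx/L) dx = L/2.
u² = 9·sin²(9*π/5·x) and (u')² = 729*π^2/25·cos²(9*π/5·x), and each of sin², cos² integrates to L/2 = 5/6 over (0, 5/3).
∫_0^5/3 u² dx = 15/2, so ||u||_L² = sqrt(30)/2.
∫_0^5/3 (u')² dx = 243*π^2/10, so ||u'||_L² = 9*sqrt(30)*π/10.
Ratio ||u||_L² / ||u'||_L² = 5/(9*π).
Sharp Poincaré constant on H^1_0(0, 5/3) is C_P = L/π = 5/(3*π), achieved by sin(3*π/5·x).
This is the k = 3 harmonic; the ratio L/(kπ) is strictly less than C_P = L/π, consistent with the sharp inequality ||u||_L² ≤ C_P ||u'||_L².


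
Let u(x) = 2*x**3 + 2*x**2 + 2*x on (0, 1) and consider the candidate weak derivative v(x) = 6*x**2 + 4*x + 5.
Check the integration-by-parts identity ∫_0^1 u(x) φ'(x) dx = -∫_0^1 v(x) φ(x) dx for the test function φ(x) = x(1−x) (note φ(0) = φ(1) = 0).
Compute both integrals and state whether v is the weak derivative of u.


LHS = -29/30, RHS = -22/15. No, v is not the weak derivative of u.

u(x) = 2*x**3 + 2*x**2 + 2*x, classical derivative u'(x) = 6*x**2 + 4*x + 2.
φ(x) = x(1−x), so φ'(x) = 1 - 2*x.
Note φ(0) = φ(1) = 0, so the boundary term u·φ vanishes.
LHS = ∫_0^1 u(x) φ'(x) dx = ∫_0^1 (-4*x^4 - 2*x^3 - 2*x^2 + 2*x) dx. Term by term:
  ∫_0^1 -4*x^4 dx = -4/5;  ∫_0^1 -2*x^3 dx = -1/2;  ∫_0^1 -2*x^2 dx = -2/3;
  ∫_0^1 2*x dx = 1.
Sum: -4/5 − 1/2 − 2/3 + 1 = -29/30.
So LHS = -29/30.
∫_0^1 v(x) φ(x) dx = ∫_0^1 (-6*x^4 + 2*x^3 - x^2 + 5*x) dx. Term by term:
  ∫_0^1 -6*x^4 dx = -6/5;  ∫_0^1 2*x^3 dx = 1/2;  ∫_0^1 -x^2 dx = -1/3;
  ∫_0^1 5*x dx = 5/2.
Sum: -6/5 + 1/2 − 1/3 + 5/2 = 22/15.
So RHS = -∫_0^1 v(x) φ(x) dx = -22/15.
LHS − RHS = 1/2 ≠ 0, so the identity fails.
(For a valid weak derivative the identity must hold for EVERY test function, in particular this one. The failure shows v is NOT the weak derivative of u.)
Correct weak derivative would be u'(x) = 6*x**2 + 4*x + 2.


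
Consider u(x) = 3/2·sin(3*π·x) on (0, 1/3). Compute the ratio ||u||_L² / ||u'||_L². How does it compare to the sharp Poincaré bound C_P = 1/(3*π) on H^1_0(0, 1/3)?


||u||_L² / ||u'||_L² = 1/(3*π) = C_P.

u(x) = 3/2·sin(3*π·x), so u'(x) = 9*π*cos(3*π*x)/2.
Writing u(x) = A·sin(kπx/L) with A = 3/2 and k = 1, use ∫_0^L sin²(kπx/L) dx = L/2 and ∫_0^L cos²(kπx/L) dx = L/2.
u² = 9/4·sin²(3*π·x) and (u')² = 81*π^2/4·cos²(3*π·x), and each of sin², cos² integrates to L/2 = 1/6 over (0, 1/3).
∫_0^1/3 u² dx = 3/8, so ||u||_L² = sqrt(6)/4.
∫_0^1/3 (u')² dx = 27*π^2/8, so ||u'||_L² = 3*sqrt(6)*π/4.
Ratio ||u||_L² / ||u'||_L² = 1/(3*π).
Sharp Poincaré constant on H^1_0(0, 1/3) is C_P = L/π = 1/(3*π), achieved by sin(3*π·x).
This is the k = 1 eigenfunction (up to amplitude), so the ratio equals the sharp Poincaré constant exactly.


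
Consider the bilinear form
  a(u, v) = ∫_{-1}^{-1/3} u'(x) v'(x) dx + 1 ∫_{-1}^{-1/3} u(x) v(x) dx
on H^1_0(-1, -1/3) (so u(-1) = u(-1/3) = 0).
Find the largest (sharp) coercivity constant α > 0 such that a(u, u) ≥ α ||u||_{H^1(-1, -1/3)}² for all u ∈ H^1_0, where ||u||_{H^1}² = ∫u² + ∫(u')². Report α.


α = 1

Coercivity of a(·,·) on H^1_0(-1, -1/3) means a(u, u) ≥ α ||u||_{H^1}² for every u ∈ H^1_0.
The interval has length L = 2/3, and Poincaré/coercivity depend only on L. Here a(u, u) = ∫(u')² + (1)·∫u².
Here c = 1 ≥ 1, so a(u,u) = ∫(u')² + c∫u² ≥ ∫(u')² + ∫u² = ||u||_{H^1}², i.e. α = 1 works. No larger α is possible: a(u,u) ≥ α||u||_{H^1}² means (1−α)∫(u')² ≥ (α−c)∫u², and for the modes u_n = sin(nπ(x−x₀)/L) (x₀ the left endpoint) one has ∫u_n²/∫(u_n')² = (L/(nπ))² → 0, so a(u_n,u_n)/||u_n||_{H^1}² → 1. Hence the optimal constant is α = 1.
Therefore α = 1.


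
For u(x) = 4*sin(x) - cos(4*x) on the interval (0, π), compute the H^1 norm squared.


||u||_{H^1(0,π)}^2 = 272/15 + 49*π/2

u'(x) = 4*sin(4*x) + 4*cos(x).
Expand u² and (u')² and integrate term by term on (0, π), using: for integers n ≥ 1, ∫_0^π sin²(nx) dx = ∫_0^π cos²(nx) dx = π/2; for n ≠ n', ∫_0^π sin(nx)sin(n'x) dx = ∫_0^π cos(nx)cos(n'x) dx = 0; and by product-to-sum, ∫_0^π sin(nx)cos(n'x) dx = ½∫_0^π [sin((n+n')x) + sin((n−n')x)] dx, which is 0 when n+n' is even and 2n/(n²−n'²) when n+n' is odd (it need not vanish on (0, π)).
  u² squared terms: (-1)²·∫cos(4x)² dx = 1·π/2 = π/2;  (4)²·∫sin(x)² dx = 16·π/2 = 8*π.
  u² cross terms: 2·(-1)·(4)·∫cos(4x)·sin(x) dx = -8·(-2/15) = 16/15.
  So ∫_0^π u² dx = π/2 + 8*π + 16/15 = 16/15 + 17*π/2.
  (u')² squared terms: (4)²·∫cos(x)² dx = 16·π/2 = 8*π;  (4)²·∫sin(4x)² dx = 16·π/2 = 8*π.
  (u')² cross terms: 2·(4)·(4)·∫cos(x)·sin(4x) dx = 32·(8/15) = 256/15.
  So ∫_0^π (u')² dx = 8*π + 8*π + 256/15 = 256/15 + 16*π.
||u||_{H^1}^2 = (16/15 + 17*π/2) + (256/15 + 16*π) = 272/15 + 49*π/2.


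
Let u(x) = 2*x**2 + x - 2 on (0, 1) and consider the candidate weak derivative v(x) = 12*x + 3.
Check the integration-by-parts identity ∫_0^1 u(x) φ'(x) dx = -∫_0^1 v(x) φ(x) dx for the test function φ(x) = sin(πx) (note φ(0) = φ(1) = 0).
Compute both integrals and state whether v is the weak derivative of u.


LHS = -6/π, RHS = -18/π. No, v is not the weak derivative of u.

u(x) = 2*x**2 + x - 2, classical derivative u'(x) = 4*x + 1.
φ(x) = sin(πx), so φ'(x) = π*cos(π*x).
Note φ(0) = φ(1) = 0, so the boundary term u·φ vanishes.
LHS = ∫_0^1 u(x) φ'(x) dx = ∫_0^1 (2*π*x^2*cos(π*x) + π*x*cos(π*x) - 2*π*cos(π*x)) dx. Term by term:
  ∫_0^1 -2*π*cos(π*x) dx = 0;  ∫_0^1 π*x*cos(π*x) dx = -2/π;  ∫_0^1 2*π*x^2*cos(π*x) dx = -4/π.
Sum: 0 − 2/π − 4/π = -6/π.
So LHS = -6/π.
∫_0^1 v(x) φ(x) dx = ∫_0^1 (12*x*sin(π*x) + 3*sin(π*x)) dx. Term by term:
  ∫_0^1 3*sin(π*x) dx = 6/π;  ∫_0^1 12*x*sin(π*x) dx = 12/π.
Sum: 6/π + 12/π = 18/π.
So RHS = -∫_0^1 v(x) φ(x) dx = -18/π.
LHS − RHS = 12/π ≠ 0, so the identity fails.
(For a valid weak derivative the identity must hold for EVERY test function, in particular this one. The failure shows v is NOT the weak derivative of u.)
Correct weak derivative would be u'(x) = 4*x + 1.


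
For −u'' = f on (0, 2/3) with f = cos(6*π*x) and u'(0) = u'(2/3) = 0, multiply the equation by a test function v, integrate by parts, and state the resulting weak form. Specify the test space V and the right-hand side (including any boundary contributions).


V = H^1(0, 2/3) (no boundary constraint on v; u is determined up to an additive constant); weak form: ∫_0^2/3 u'v' dx = ∫_0^2/3 (cos(6*π*x)) v dx for all v ∈ V.

Multiply both sides by a test function v and integrate from 0 to 2/3:
  ∫_0^2/3 −u''(x) v(x) dx = ∫_0^2/3 f(x) v(x) dx.
Integrate the LHS by parts once:
  ∫_0^2/3 −u'' v dx = −[u'(x) v(x)]_0^2/3 + ∫_0^2/3 u'(x) v'(x) dx.
Thus ∫_0^2/3 u'(x) v'(x) dx = ∫_0^2/3 f(x) v(x) dx + [u'(x) v(x)]_0^2/3.
Choose V so that boundary terms are either known or forced to vanish.
u has homogeneous Neumann: u'(0) = u'(2/3) = 0. So [u' v]_0^2/3 = 0·v(2/3) − 0·v(0) = 0 for any v; take V = H^1(0, 2/3).
Weak formulation: find u (satisfying any essential BC) such that ∫_0^2/3 u'(x) v'(x) dx = ∫_0^2/3 f v dx for all v ∈ V (homogeneous Neumann, so boundary terms vanish).
Substituting f(x) = cos(6*π*x), the right-hand side is ∫_0^2/3 (cos(6*π*x)) v dx.
Compatibility check (pure Neumann): taking v ≡ 1 ∈ V gives 0 = ∫_0^2/3 f dx + (0) − (0), i.e. ∫_0^2/3 f dx must equal u'(0) − u'(2/3) = 0. Indeed ∫_0^2/3 (cos(6*π*x)) dx = 0, so the data are compatible. The solution is then unique only up to an additive constant (fix it e.g. by requiring ∫_0^2/3 u dx = 0).


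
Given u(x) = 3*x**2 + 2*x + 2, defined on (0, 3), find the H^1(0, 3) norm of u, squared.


||u||_{H^1}^2 = 6582/5

The H^1 norm (squared) on an interval (0, L) is
  ||u||_{H^1}^2 = ∫_0^L u(x)^2 dx + ∫_0^L u'(x)^2 dx.
Compute u'(x) = 6*x + 2.
Then u(x)^2 = 9*x**4 + 12*x**3 + 16*x**2 + 8*x + 4 and u'(x)^2 = 36*x**2 + 24*x + 4.
Integrate each monomial from 0 to 3 using ∫_0^3 c·x^n dx = c·3^(n+1)/(n+1):
  ∫_0^3 u(x)^2 dx = ∫_0^3 (9*x^4 + 12*x^3 + 16*x^2 + 8*x + 4) dx. Term by term:
    ∫_0^3 9*x^4 dx = 2187/5;  ∫_0^3 12*x^3 dx = 243;  ∫_0^3 16*x^2 dx = 144;
    ∫_0^3 8*x dx = 36;  ∫_0^3 4 dx = 12.
  Sum: 2187/5 + 243 + 144 + 36 + 12 = 4362/5.
  ∫_0^3 u'(x)^2 dx = ∫_0^3 (36*x^2 + 24*x + 4) dx. Term by term:
    ∫_0^3 36*x^2 dx = 324;  ∫_0^3 24*x dx = 108;  ∫_0^3 4 dx = 12.
  Sum: 324 + 108 + 12 = 444.
Adding: ||u||_{H^1}^2 = 4362/5 + 444 = 6582/5.


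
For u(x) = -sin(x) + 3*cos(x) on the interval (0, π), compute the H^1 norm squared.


||u||_{H^1(0,π)}^2 = 10*π

u'(x) = -3*sin(x) - cos(x).
Expand u² and (u')² and integrate term by term on (0, π), using: for integers n ≥ 1, ∫_0^π sin²(nx) dx = ∫_0^π cos²(nx) dx = π/2; for n ≠ n', ∫_0^π sin(nx)sin(n'x) dx = ∫_0^π cos(nx)cos(n'x) dx = 0; and by product-to-sum, ∫_0^π sin(nx)cos(n'x) dx = ½∫_0^π [sin((n+n')x) + sin((n−n')x)] dx, which is 0 when n+n' is even and 2n/(n²−n'²) when n+n' is odd (it need not vanish on (0, π)).
  u² squared terms: (-1)²·∫sin(x)² dx = 1·π/2 = π/2;  (3)²·∫cos(x)² dx = 9·π/2 = 9*π/2.
  u² cross terms: 2·(-1)·(3)·∫sin(x)·cos(x) dx = -6·(0) = 0.
  So ∫_0^π u² dx = π/2 + 9*π/2 + 0 = 5*π.
  (u')² squared terms: (-1)²·∫cos(x)² dx = 1·π/2 = π/2;  (-3)²·∫sin(x)² dx = 9·π/2 = 9*π/2.
  (u')² cross terms: 2·(-1)·(-3)·∫cos(x)·sin(x) dx = 6·(0) = 0.
  So ∫_0^π (u')² dx = π/2 + 9*π/2 + 0 = 5*π.
||u||_{H^1}^2 = (5*π) + (5*π) = 10*π.


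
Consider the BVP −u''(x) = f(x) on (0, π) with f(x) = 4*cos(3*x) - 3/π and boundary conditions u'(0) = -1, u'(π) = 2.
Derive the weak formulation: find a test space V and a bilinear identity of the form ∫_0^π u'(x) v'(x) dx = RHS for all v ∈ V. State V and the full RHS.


V = H^1(0, π) (v unrestricted at boundary; u is determined up to an additive constant); weak form: ∫_0^π u'v' dx = ∫_0^π (4*cos(3*x) - 3/π) v dx + 2·v(π) + v(0) for all v ∈ V.

Multiply both sides by a test function v and integrate from 0 to π:
  ∫_0^π −u''(x) v(x) dx = ∫_0^π f(x) v(x) dx.
Integrate the LHS by parts once:
  ∫_0^π −u'' v dx = −[u'(x) v(x)]_0^π + ∫_0^π u'(x) v'(x) dx.
Thus ∫_0^π u'(x) v'(x) dx = ∫_0^π f(x) v(x) dx + [u'(x) v(x)]_0^π.
Choose V so that boundary terms are either known or forced to vanish.
u has inhomogeneous Neumann u'(0) = -1, u'(π) = 2. [u' v]_0^π = (2)·v(π) − (-1)·v(0) = 2·v(π) + v(0). Take V = H^1(0, π); boundary term becomes part of RHS.
Weak formulation: find u (satisfying any essential BC) such that ∫_0^π u'(x) v'(x) dx = ∫_0^π f v dx + 2·v(π) + v(0) for all v ∈ V (Neumann data are natural BCs: they enter the RHS as boundary terms).
Substituting f(x) = 4*cos(3*x) - 3/π, the right-hand side is ∫_0^π (4*cos(3*x) - 3/π) v dx + 2·v(π) + v(0).
Compatibility check (pure Neumann): taking v ≡ 1 ∈ V gives 0 = ∫_0^π f dx + (2) − (-1), i.e. ∫_0^π f dx must equal u'(0) − u'(π) = -3. Indeed ∫_0^π (4*cos(3*x) - 3/π) dx = -3, so the data are compatible. The solution is then unique only up to an additive constant (fix it e.g. by requiring ∫_0^π u dx = 0).


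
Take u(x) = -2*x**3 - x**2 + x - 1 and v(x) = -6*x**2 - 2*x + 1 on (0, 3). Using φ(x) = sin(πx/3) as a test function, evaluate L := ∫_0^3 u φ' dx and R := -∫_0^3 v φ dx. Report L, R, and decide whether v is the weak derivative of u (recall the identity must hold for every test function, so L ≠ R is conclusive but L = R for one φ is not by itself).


LHS = -648/π^3 + 174/π, RHS = -648/π^3 + 174/π. Yes, v = u' weakly.

u(x) = -2*x**3 - x**2 + x - 1, classical derivative u'(x) = -6*x**2 - 2*x + 1.
φ(x) = sin(πx/3), so φ'(x) = π*cos(π*x/3)/3.
Note φ(0) = φ(3) = 0, so the boundary term u·φ vanishes.
LHS = ∫_0^3 u(x) φ'(x) dx = ∫_0^3 (-2*π*x^3*cos(π*x/3)/3 - π*x^2*cos(π*x/3)/3 + π*x*cos(π*x/3)/3 - π*cos(π*x/3)/3) dx. Term by term:
  ∫_0^3 -π*cos(π*x/3)/3 dx = 0;  ∫_0^3 -2*π*x^3*cos(π*x/3)/3 dx = -648/π^3 + 162/π;  ∫_0^3 -π*x^2*cos(π*x/3)/3 dx = 18/π;
  ∫_0^3 π*x*cos(π*x/3)/3 dx = -6/π.
Sum: 0 + -648/π^3 + 162/π + 18/π − 6/π = -648/π^3 + 174/π.
So LHS = -648/π^3 + 174/π.
∫_0^3 v(x) φ(x) dx = ∫_0^3 (-6*x^2*sin(π*x/3) - 2*x*sin(π*x/3) + sin(π*x/3)) dx. Term by term:
  ∫_0^3 -6*x^2*sin(π*x/3) dx = -162/π + 648/π^3;  ∫_0^3 -2*x*sin(π*x/3) dx = -18/π;  ∫_0^3 sin(π*x/3) dx = 6/π.
Sum: -162/π + 648/π^3 − 18/π + 6/π = -174/π + 648/π^3.
So RHS = -∫_0^3 v(x) φ(x) dx = -648/π^3 + 174/π.
LHS = RHS, so the identity holds for this test φ.
Moreover u is smooth here and v(x) = u'(x) = -6*x**2 - 2*x + 1 pointwise, so the identity holds for every test function. Hence v is the weak derivative of u.


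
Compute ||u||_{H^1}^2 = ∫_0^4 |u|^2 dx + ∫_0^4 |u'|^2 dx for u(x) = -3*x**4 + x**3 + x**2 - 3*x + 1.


||u||_{H^1}^2 = 10448440/21

The H^1 norm (squared) on an interval (0, L) is
  ||u||_{H^1}^2 = ∫_0^L u(x)^2 dx + ∫_0^L u'(x)^2 dx.
Compute u'(x) = -12*x**3 + 3*x**2 + 2*x - 3.
Then u(x)^2 = 9*x**8 - 6*x**7 - 5*x**6 + 20*x**5 - 11*x**4 - 4*x**3 + 11*x**2 - 6*x + 1 and u'(x)^2 = 144*x**6 - 72*x**5 - 39*x**4 + 84*x**3 - 14*x**2 - 12*x + 9.
Integrate each monomial from 0 to 4 using ∫_0^4 c·x^n dx = c·4^(n+1)/(n+1):
  ∫_0^4 u(x)^2 dx = ∫_0^4 (9*x^8 - 6*x^7 - 5*x^6 + 20*x^5 - 11*x^4 - 4*x^3 + 11*x^2 - 6*x + 1) dx. Term by term:
    ∫_0^4 9*x^8 dx = 262144;  ∫_0^4 -6*x^7 dx = -49152;  ∫_0^4 -5*x^6 dx = -81920/7;
    ∫_0^4 20*x^5 dx = 40960/3;  ∫_0^4 -11*x^4 dx = -11264/5;  ∫_0^4 -4*x^3 dx = -256;
    ∫_0^4 11*x^2 dx = 704/3;  ∫_0^4 -6*x dx = -48;  ∫_0^4 1 dx = 4.
  Sum: 262144 − 49152 − 81920/7 + 40960/3 − 11264/5 − 256 + 704/3 − 48 + 4 = 7441852/35.
  ∫_0^4 u'(x)^2 dx = ∫_0^4 (144*x^6 - 72*x^5 - 39*x^4 + 84*x^3 - 14*x^2 - 12*x + 9) dx. Term by term:
    ∫_0^4 144*x^6 dx = 2359296/7;  ∫_0^4 -72*x^5 dx = -49152;  ∫_0^4 -39*x^4 dx = -39936/5;
    ∫_0^4 84*x^3 dx = 5376;  ∫_0^4 -14*x^2 dx = -896/3;  ∫_0^4 -12*x dx = -96;
    ∫_0^4 9 dx = 36.
  Sum: 2359296/7 − 49152 − 39936/5 + 5376 − 896/3 − 96 + 36 = 29916644/105.
Adding: ||u||_{H^1}^2 = 7441852/35 + 29916644/105 = 10448440/21.


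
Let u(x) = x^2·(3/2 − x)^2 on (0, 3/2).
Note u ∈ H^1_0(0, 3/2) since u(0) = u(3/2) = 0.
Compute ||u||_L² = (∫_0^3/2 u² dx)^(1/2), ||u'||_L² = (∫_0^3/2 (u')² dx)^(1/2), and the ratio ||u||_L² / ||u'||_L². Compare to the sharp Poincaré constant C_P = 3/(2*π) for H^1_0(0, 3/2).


||u||_L² / ||u'||_L² = sqrt(3)/4 < C_P = 3/(2*π).

u(x) = x^2·(3/2 − x)^2, so u'(x) = x*(2*x - 3)*(4*x - 3)/2.
u(x) = x^2·(3/2 − x)^2 vanishes at x = 0 and x = 3/2, so u ∈ H^1_0(0, 3/2). Differentiate via the product rule and integrate the resulting polynomials term by term.
  ∫_0^3/2 u² dx = ∫_0^3/2 (x^8 - 6*x^7 + 27*x^6/2 - 27*x^5/2 + 81*x^4/16) dx. Term by term:
    ∫_0^3/2 x^8 dx = 2187/512;  ∫_0^3/2 -6*x^7 dx = -19683/1024;  ∫_0^3/2 27*x^6/2 dx = 59049/1792;
    ∫_0^3/2 -27*x^5/2 dx = -6561/256;  ∫_0^3/2 81*x^4/16 dx = 19683/2560.
  Sum: 2187/512 − 19683/1024 + 59049/1792 − 6561/256 + 19683/2560 = 2187/35840.
  ∫_0^3/2 (u')² dx = ∫_0^3/2 (16*x^6 - 72*x^5 + 117*x^4 - 81*x^3 + 81*x^2/4) dx. Term by term:
    ∫_0^3/2 16*x^6 dx = 2187/56;  ∫_0^3/2 -72*x^5 dx = -2187/16;  ∫_0^3/2 117*x^4 dx = 28431/160;
    ∫_0^3/2 -81*x^3 dx = -6561/64;  ∫_0^3/2 81*x^2/4 dx = 729/32.
  Sum: 2187/56 − 2187/16 + 28431/160 − 6561/64 + 729/32 = 729/2240.
∫_0^3/2 u² dx = 2187/35840, so ||u||_L² = 27*sqrt(105)/1120.
∫_0^3/2 (u')² dx = 729/2240, so ||u'||_L² = 27*sqrt(35)/280.
Ratio ||u||_L² / ||u'||_L² = sqrt(3)/4.
Sharp Poincaré constant on H^1_0(0, 3/2) is C_P = L/π = 3/(2*π), achieved by sin(2*π/3·x).
A polynomial bump cannot attain the sharp Poincaré constant (only the first sine eigenfunction does), so the ratio is strictly less than C_P, consistent with ||u||_L² ≤ C_P ||u'||_L².


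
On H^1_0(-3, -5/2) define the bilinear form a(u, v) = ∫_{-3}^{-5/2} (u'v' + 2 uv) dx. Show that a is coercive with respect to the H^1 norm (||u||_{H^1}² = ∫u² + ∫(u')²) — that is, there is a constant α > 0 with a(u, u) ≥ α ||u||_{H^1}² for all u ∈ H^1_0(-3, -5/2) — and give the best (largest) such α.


α = 1

Coercivity of a(·,·) on H^1_0(-3, -5/2) means a(u, u) ≥ α ||u||_{H^1}² for every u ∈ H^1_0.
The interval has length L = 1/2, and Poincaré/coercivity depend only on L. Here a(u, u) = ∫(u')² + (2)·∫u².
Here c = 2 ≥ 1, so a(u,u) = ∫(u')² + c∫u² ≥ ∫(u')² + ∫u² = ||u||_{H^1}², i.e. α = 1 works. No larger α is possible: a(u,u) ≥ α||u||_{H^1}² means (1−α)∫(u')² ≥ (α−c)∫u², and for the modes u_n = sin(nπ(x−x₀)/L) (x₀ the left endpoint) one has ∫u_n²/∫(u_n')² = (L/(nπ))² → 0, so a(u_n,u_n)/||u_n||_{H^1}² → 1. Hence the optimal constant is α = 1.
Therefore α = 1.


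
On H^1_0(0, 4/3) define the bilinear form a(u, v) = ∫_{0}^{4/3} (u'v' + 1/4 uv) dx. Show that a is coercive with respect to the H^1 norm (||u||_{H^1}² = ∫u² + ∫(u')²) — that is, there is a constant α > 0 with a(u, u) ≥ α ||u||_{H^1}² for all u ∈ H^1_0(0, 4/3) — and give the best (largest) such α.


α = (4 + 9*π^2)/(16 + 9*π^2)

Coercivity of a(·,·) on H^1_0(0, 4/3) means a(u, u) ≥ α ||u||_{H^1}² for every u ∈ H^1_0.
The interval has length L = 4/3, and Poincaré/coercivity depend only on L. Here a(u, u) = ∫(u')² + (1/4)·∫u².
Here 0 < c = 1/4 < 1. The condition a(u,u) ≥ α||u||_{H^1}² reads (1−α)∫(u')² ≥ (α−c)∫u². Any admissible α is ≤ 1 (rapidly oscillating u have ∫u²/∫(u')² → 0), and α = 1 would force 0 ≥ (1−c)∫u², impossible since c < 1; so 1−α > 0. By the sharp Poincaré inequality on H^1_0 of an interval of length L, ∫(u')² ≥ (π/L)²∫u² with equality for the first sine mode sin(π(x−x₀)/L) (x₀ the left endpoint), so the inequality holds for all u iff (1−α)(π/L)² ≥ α − c, i.e. α ≤ ((π/L)² + c)/((π/L)² + 1) = (1 + c(L/π)²)/(1 + (L/π)²). With (π/L)² = 9*π^2/16 and c = 1/4, the largest admissible constant is α = ((π/L)² + c)/((π/L)² + 1).
Simplifying, α = (4 + 9*π^2)/(16 + 9*π^2).


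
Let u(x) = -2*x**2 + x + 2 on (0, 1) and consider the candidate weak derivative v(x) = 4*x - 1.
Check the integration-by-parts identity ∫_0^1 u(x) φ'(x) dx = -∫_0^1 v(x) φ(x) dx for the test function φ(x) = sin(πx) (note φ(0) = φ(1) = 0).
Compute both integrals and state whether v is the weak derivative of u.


LHS = 2/π, RHS = -2/π. No, v is not the weak derivative of u.

u(x) = -2*x**2 + x + 2, classical derivative u'(x) = 1 - 4*x.
φ(x) = sin(πx), so φ'(x) = π*cos(π*x).
Note φ(0) = φ(1) = 0, so the boundary term u·φ vanishes.
LHS = ∫_0^1 u(x) φ'(x) dx = ∫_0^1 (-2*π*x^2*cos(π*x) + π*x*cos(π*x) + 2*π*cos(π*x)) dx. Term by term:
  ∫_0^1 2*π*cos(π*x) dx = 0;  ∫_0^1 π*x*cos(π*x) dx = -2/π;  ∫_0^1 -2*π*x^2*cos(π*x) dx = 4/π.
Sum: 0 − 2/π + 4/π = 2/π.
So LHS = 2/π.
∫_0^1 v(x) φ(x) dx = ∫_0^1 (4*x*sin(π*x) - sin(π*x)) dx. Term by term:
  ∫_0^1 -sin(π*x) dx = -2/π;  ∫_0^1 4*x*sin(π*x) dx = 4/π.
Sum: -2/π + 4/π = 2/π.
So RHS = -∫_0^1 v(x) φ(x) dx = -2/π.
LHS − RHS = 4/π ≠ 0, so the identity fails.
(For a valid weak derivative the identity must hold for EVERY test function, in particular this one. The failure shows v is NOT the weak derivative of u.)
Correct weak derivative would be u'(x) = 1 - 4*x.


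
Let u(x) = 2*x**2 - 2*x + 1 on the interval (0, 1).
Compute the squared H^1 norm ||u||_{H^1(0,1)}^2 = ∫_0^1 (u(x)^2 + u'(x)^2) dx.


||u||_{H^1}^2 = 9/5

The H^1 norm (squared) on an interval (0, L) is
  ||u||_{H^1}^2 = ∫_0^L u(x)^2 dx + ∫_0^L u'(x)^2 dx.
Compute u'(x) = 4*x - 2.
Then u(x)^2 = 4*x**4 - 8*x**3 + 8*x**2 - 4*x + 1 and u'(x)^2 = 16*x**2 - 16*x + 4.
Integrate each monomial from 0 to 1 using ∫_0^1 c·x^n dx = c·1^(n+1)/(n+1):
  ∫_0^1 u(x)^2 dx = ∫_0^1 (4*x^4 - 8*x^3 + 8*x^2 - 4*x + 1) dx. Term by term:
    ∫_0^1 4*x^4 dx = 4/5;  ∫_0^1 -8*x^3 dx = -2;  ∫_0^1 8*x^2 dx = 8/3;
    ∫_0^1 -4*x dx = -2;  ∫_0^1 1 dx = 1.
  Sum: 4/5 − 2 + 8/3 − 2 + 1 = 7/15.
  ∫_0^1 u'(x)^2 dx = ∫_0^1 (16*x^2 - 16*x + 4) dx. Term by term:
    ∫_0^1 16*x^2 dx = 16/3;  ∫_0^1 -16*x dx = -8;  ∫_0^1 4 dx = 4.
  Sum: 16/3 − 8 + 4 = 4/3.
Adding: ||u||_{H^1}^2 = 7/15 + 4/3 = 9/5.


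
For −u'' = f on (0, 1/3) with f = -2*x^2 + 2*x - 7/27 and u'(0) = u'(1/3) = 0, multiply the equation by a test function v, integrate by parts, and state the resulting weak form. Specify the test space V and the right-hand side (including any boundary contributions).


V = H^1(0, 1/3) (no boundary constraint on v; u is determined up to an additive constant); weak form: ∫_0^1/3 u'v' dx = ∫_0^1/3 (-2*x^2 + 2*x - 7/27) v dx for all v ∈ V.

Multiply both sides by a test function v and integrate from 0 to 1/3:
  ∫_0^1/3 −u''(x) v(x) dx = ∫_0^1/3 f(x) v(x) dx.
Integrate the LHS by parts once:
  ∫_0^1/3 −u'' v dx = −[u'(x) v(x)]_0^1/3 + ∫_0^1/3 u'(x) v'(x) dx.
Thus ∫_0^1/3 u'(x) v'(x) dx = ∫_0^1/3 f(x) v(x) dx + [u'(x) v(x)]_0^1/3.
Choose V so that boundary terms are either known or forced to vanish.
u has homogeneous Neumann: u'(0) = u'(1/3) = 0. So [u' v]_0^1/3 = 0·v(1/3) − 0·v(0) = 0 for any v; take V = H^1(0, 1/3).
Weak formulation: find u (satisfying any essential BC) such that ∫_0^1/3 u'(x) v'(x) dx = ∫_0^1/3 f v dx for all v ∈ V (homogeneous Neumann, so boundary terms vanish).
Substituting f(x) = -2*x^2 + 2*x - 7/27, the right-hand side is ∫_0^1/3 (-2*x^2 + 2*x - 7/27) v dx.
Compatibility check (pure Neumann): taking v ≡ 1 ∈ V gives 0 = ∫_0^1/3 f dx + (0) − (0), i.e. ∫_0^1/3 f dx must equal u'(0) − u'(1/3) = 0. Indeed ∫_0^1/3 (-2*x^2 + 2*x - 7/27) dx = 0, so the data are compatible. The solution is then unique only up to an additive constant (fix it e.g. by requiring ∫_0^1/3 u dx = 0).


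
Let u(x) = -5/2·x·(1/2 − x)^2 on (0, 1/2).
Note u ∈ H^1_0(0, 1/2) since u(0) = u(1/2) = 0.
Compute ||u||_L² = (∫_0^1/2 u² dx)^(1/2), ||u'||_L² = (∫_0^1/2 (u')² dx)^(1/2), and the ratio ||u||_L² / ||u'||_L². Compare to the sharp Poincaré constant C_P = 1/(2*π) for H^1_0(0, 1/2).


||u||_L² / ||u'||_L² = sqrt(14)/28 < C_P = 1/(2*π).

u(x) = -5/2·x·(1/2 − x)^2, so u'(x) = -15*x^2/2 + 5*x - 5/8.
u(x) = -5/2·x·(1/2 − x)^2 vanishes at x = 0 and x = 1/2, so u ∈ H^1_0(0, 1/2). Differentiate via the product rule and integrate the resulting polynomials term by term.
  ∫_0^1/2 u² dx = ∫_0^1/2 (25*x^6/4 - 25*x^5/2 + 75*x^4/8 - 25*x^3/8 + 25*x^2/64) dx. Term by term:
    ∫_0^1/2 25*x^6/4 dx = 25/3584;  ∫_0^1/2 -25*x^5/2 dx = -25/768;  ∫_0^1/2 75*x^4/8 dx = 15/256;
    ∫_0^1/2 -25*x^3/8 dx = -25/512;  ∫_0^1/2 25*x^2/64 dx = 25/1536.
  Sum: 25/3584 − 25/768 + 15/256 − 25/512 + 25/1536 = 5/10752.
  ∫_0^1/2 (u')² dx = ∫_0^1/2 (225*x^4/4 - 75*x^3 + 275*x^2/8 - 25*x/4 + 25/64) dx. Term by term:
    ∫_0^1/2 225*x^4/4 dx = 45/128;  ∫_0^1/2 -75*x^3 dx = -75/64;  ∫_0^1/2 275*x^2/8 dx = 275/192;
    ∫_0^1/2 -25*x/4 dx = -25/32;  ∫_0^1/2 25/64 dx = 25/128.
  Sum: 45/128 − 75/64 + 275/192 − 25/32 + 25/128 = 5/192.
∫_0^1/2 u² dx = 5/10752, so ||u||_L² = sqrt(210)/672.
∫_0^1/2 (u')² dx = 5/192, so ||u'||_L² = sqrt(15)/24.
Ratio ||u||_L² / ||u'||_L² = sqrt(14)/28.
Sharp Poincaré constant on H^1_0(0, 1/2) is C_P = L/π = 1/(2*π), achieved by sin(2*π·x).
A polynomial bump cannot attain the sharp Poincaré constant (only the first sine eigenfunction does), so the ratio is strictly less than C_P, consistent with ||u||_L² ≤ C_P ||u'||_L².


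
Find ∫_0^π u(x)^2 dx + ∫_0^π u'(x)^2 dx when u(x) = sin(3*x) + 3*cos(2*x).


||u||_{H^1(0,π)}^2 = 36 + 55*π/2

u'(x) = -6*sin(2*x) + 3*cos(3*x).
Expand u² and (u')² and integrate term by term on (0, π), using: for integers n ≥ 1, ∫_0^π sin²(nx) dx = ∫_0^π cos²(nx) dx = π/2; for n ≠ n', ∫_0^π sin(nx)sin(n'x) dx = ∫_0^π cos(nx)cos(n'x) dx = 0; and by product-to-sum, ∫_0^π sin(nx)cos(n'x) dx = ½∫_0^π [sin((n+n')x) + sin((n−n')x)] dx, which is 0 when n+n' is even and 2n/(n²−n'²) when n+n' is odd (it need not vanish on (0, π)).
  u² squared terms: (3)²·∫cos(2x)² dx = 9·π/2 = 9*π/2;  (1)²·∫sin(3x)² dx = 1·π/2 = π/2.
  u² cross terms: 2·(3)·(1)·∫cos(2x)·sin(3x) dx = 6·(6/5) = 36/5.
  So ∫_0^π u² dx = 9*π/2 + π/2 + 36/5 = 36/5 + 5*π.
  (u')² squared terms: (-6)²·∫sin(2x)² dx = 36·π/2 = 18*π;  (3)²·∫cos(3x)² dx = 9·π/2 = 9*π/2.
  (u')² cross terms: 2·(-6)·(3)·∫sin(2x)·cos(3x) dx = -36·(-4/5) = 144/5.
  So ∫_0^π (u')² dx = 18*π + 9*π/2 + 144/5 = 144/5 + 45*π/2.
||u||_{H^1}^2 = (36/5 + 5*π) + (144/5 + 45*π/2) = 36 + 55*π/2.


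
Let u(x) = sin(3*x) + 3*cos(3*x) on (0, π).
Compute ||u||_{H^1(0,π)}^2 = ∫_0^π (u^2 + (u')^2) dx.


||u||_{H^1(0,π)}^2 = 50*π

u'(x) = -9*sin(3*x) + 3*cos(3*x).
Expand u² and (u')² and integrate term by term on (0, π), using: for integers n ≥ 1, ∫_0^π sin²(nx) dx = ∫_0^π cos²(nx) dx = π/2; for n ≠ n', ∫_0^π sin(nx)sin(n'x) dx = ∫_0^π cos(nx)cos(n'x) dx = 0; and by product-to-sum, ∫_0^π sin(nx)cos(n'x) dx = ½∫_0^π [sin((n+n')x) + sin((n−n')x)] dx, which is 0 when n+n' is even and 2n/(n²−n'²) when n+n' is odd (it need not vanish on (0, π)).
  u² squared terms: (3)²·∫cos(3x)² dx = 9·π/2 = 9*π/2;  (1)²·∫sin(3x)² dx = 1·π/2 = π/2.
  u² cross terms: 2·(3)·(1)·∫cos(3x)·sin(3x) dx = 6·(0) = 0.
  So ∫_0^π u² dx = 9*π/2 + π/2 + 0 = 5*π.
  (u')² squared terms: (-9)²·∫sin(3x)² dx = 81·π/2 = 81*π/2;  (3)²·∫cos(3x)² dx = 9·π/2 = 9*π/2.
  (u')² cross terms: 2·(-9)·(3)·∫sin(3x)·cos(3x) dx = -54·(0) = 0.
  So ∫_0^π (u')² dx = 81*π/2 + 9*π/2 + 0 = 45*π.
||u||_{H^1}^2 = (5*π) + (45*π) = 50*π.


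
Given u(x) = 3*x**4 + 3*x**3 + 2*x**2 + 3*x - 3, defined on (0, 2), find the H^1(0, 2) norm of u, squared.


||u||_{H^1}^2 = 909952/105

The H^1 norm (squared) on an interval (0, L) is
  ||u||_{H^1}^2 = ∫_0^L u(x)^2 dx + ∫_0^L u'(x)^2 dx.
Compute u'(x) = 12*x**3 + 9*x**2 + 4*x + 3.
Then u(x)^2 = 9*x**8 + 18*x**7 + 21*x**6 + 30*x**5 + 4*x**4 - 6*x**3 - 3*x**2 - 18*x + 9 and u'(x)^2 = 144*x**6 + 216*x**5 + 177*x**4 + 144*x**3 + 70*x**2 + 24*x + 9.
Integrate each monomial from 0 to 2 using ∫_0^2 c·x^n dx = c·2^(n+1)/(n+1):
  ∫_0^2 u(x)^2 dx = ∫_0^2 (9*x^8 + 18*x^7 + 21*x^6 + 30*x^5 + 4*x^4 - 6*x^3 - 3*x^2 - 18*x + 9) dx. Term by term:
    ∫_0^2 9*x^8 dx = 512;  ∫_0^2 18*x^7 dx = 576;  ∫_0^2 21*x^6 dx = 384;
    ∫_0^2 30*x^5 dx = 320;  ∫_0^2 4*x^4 dx = 128/5;  ∫_0^2 -6*x^3 dx = -24;
    ∫_0^2 -3*x^2 dx = -8;  ∫_0^2 -18*x dx = -36;  ∫_0^2 9 dx = 18.
  Sum: 512 + 576 + 384 + 320 + 128/5 − 24 − 8 − 36 + 18 = 8838/5.
  ∫_0^2 u'(x)^2 dx = ∫_0^2 (144*x^6 + 216*x^5 + 177*x^4 + 144*x^3 + 70*x^2 + 24*x + 9) dx. Term by term:
    ∫_0^2 144*x^6 dx = 18432/7;  ∫_0^2 216*x^5 dx = 2304;  ∫_0^2 177*x^4 dx = 5664/5;
    ∫_0^2 144*x^3 dx = 576;  ∫_0^2 70*x^2 dx = 560/3;  ∫_0^2 24*x dx = 48;
    ∫_0^2 9 dx = 18.
  Sum: 18432/7 + 2304 + 5664/5 + 576 + 560/3 + 48 + 18 = 724354/105.
Adding: ||u||_{H^1}^2 = 8838/5 + 724354/105 = 909952/105.
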